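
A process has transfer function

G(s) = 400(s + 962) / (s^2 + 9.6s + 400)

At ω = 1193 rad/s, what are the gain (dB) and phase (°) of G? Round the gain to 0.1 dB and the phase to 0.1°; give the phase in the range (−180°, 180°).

At s = jω = j1193:
zero (s+962): 962 + j1193 → |·| = √(962²+1193²) = √2348693 ≈ 1532.5, ∠ = arctan(1193/962) ≈ 51.12°
quadratic: (j1193)² + 9.6·j1193 + 400 = -1422849 + j11452.8 → |·| ≈ 1.4229e+06, ∠ ≈ 179.54°
|G| = 400 · 1532.5 / 1.4229e+06 ≈ 0.43081
Gain = 20 log₁₀(0.43081) ≈ -7.31 dB
∠G = 51.12° − 179.54° = -128.42°

-7.3 dB, -128.4°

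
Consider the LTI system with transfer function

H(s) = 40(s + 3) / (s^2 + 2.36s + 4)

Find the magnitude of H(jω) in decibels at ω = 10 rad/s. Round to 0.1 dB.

At s = jω = j10:
zero (s+3): 3 + j10 → |·| = √(3²+10²) = √109 ≈ 10.44, ∠ = arctan(10/3) ≈ 73.30°
quadratic: (j10)² + 2.36·j10 + 4 = -96 + j23.6 → |·| ≈ 98.858, ∠ ≈ 166.19°
|H| = 40 · 10.44 / 98.858 ≈ 4.2242
Gain = 20 log₁₀(4.2242) ≈ 12.51 dB

12.5 dB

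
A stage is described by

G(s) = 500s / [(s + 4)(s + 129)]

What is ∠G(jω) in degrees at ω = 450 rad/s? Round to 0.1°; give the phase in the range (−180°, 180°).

At s = jω = j450:
zero at origin: s = j450 → |·| = 450, ∠ = 90.00°
pole (s+4): 4 + j450 → |·| = √(4²+450²) = √202516 ≈ 450.02, ∠ = arctan(450/4) ≈ 89.49°
pole (s+129): 129 + j450 → |·| = √(129²+450²) = √219141 ≈ 468.12, ∠ = arctan(450/129) ≈ 74.00°
∠G = 90.00° − 163.49° = -73.49°

-73.5°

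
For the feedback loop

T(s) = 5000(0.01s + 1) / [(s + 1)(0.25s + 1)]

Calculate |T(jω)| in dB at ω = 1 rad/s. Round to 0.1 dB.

70.7 dB

At ω = 1 rad/s:
zero (1 + j1·0.01) = 1 + j0.01 → |·| ≈ 1, ∠ ≈ 0.57°
pole (1 + j1·1) = 1 + j1 → |·| ≈ 1.4142, ∠ ≈ 45.00°
pole (1 + j1·0.25) = 1 + j0.25 → |·| ≈ 1.0308, ∠ ≈ 14.04°
|T| = 5000 · 1 / (1.4142 · 1.0308) ≈ 3429.9
Gain = 20 log₁₀(3429.9) ≈ 70.71 dB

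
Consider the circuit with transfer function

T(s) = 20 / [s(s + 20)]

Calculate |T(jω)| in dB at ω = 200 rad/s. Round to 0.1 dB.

-66.1 dB

At s = jω = j200:
pole (s+20): 20 + j200 → |·| = √(20²+200²) = √40400 ≈ 201, ∠ = arctan(200/20) ≈ 84.29°
pole at origin: |s| = 200, ∠ = 90.00° (in denominator)
|T| = 20 / 40200 ≈ 0.00049751
Gain = 20 log₁₀(0.00049751) ≈ -66.06 dB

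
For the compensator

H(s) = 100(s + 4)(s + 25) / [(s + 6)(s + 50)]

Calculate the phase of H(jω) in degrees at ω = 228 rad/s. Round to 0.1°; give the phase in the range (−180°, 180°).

6.6°

At s = jω = j228:
zero (s+4): 4 + j228 → |·| = √(4²+228²) = √52000 ≈ 228.04, ∠ = arctan(228/4) ≈ 88.99°
zero (s+25): 25 + j228 → |·| = √(25²+228²) = √52609 ≈ 229.37, ∠ = arctan(228/25) ≈ 83.74°
pole (s+6): 6 + j228 → |·| = √(6²+228²) = √52020 ≈ 228.08, ∠ = arctan(228/6) ≈ 88.49°
pole (s+50): 50 + j228 → |·| = √(50²+228²) = √54484 ≈ 233.42, ∠ = arctan(228/50) ≈ 77.63°
∠H = 172.73° − 166.12° = 6.61°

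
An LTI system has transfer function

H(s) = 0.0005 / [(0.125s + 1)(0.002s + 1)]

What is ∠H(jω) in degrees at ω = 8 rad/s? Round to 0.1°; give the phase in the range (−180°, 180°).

-45.9°

At ω = 8 rad/s:
pole (1 + j8·0.125) = 1 + j1 → |·| ≈ 1.4142, ∠ ≈ 45.00°
pole (1 + j8·0.002) = 1 + j0.016 → |·| ≈ 1.0001, ∠ ≈ 0.92°
∠H = (0°) − (45.00° + 0.92°) = -45.92°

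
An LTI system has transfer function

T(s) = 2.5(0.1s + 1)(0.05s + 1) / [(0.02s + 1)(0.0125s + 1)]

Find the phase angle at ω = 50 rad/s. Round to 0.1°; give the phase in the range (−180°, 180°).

At ω = 50 rad/s:
zero (1 + j50·0.1) = 1 + j5 → |·| ≈ 5.099, ∠ ≈ 78.69°
zero (1 + j50·0.05) = 1 + j2.5 → |·| ≈ 2.6926, ∠ ≈ 68.20°
pole (1 + j50·0.02) = 1 + j1 → |·| ≈ 1.4142, ∠ ≈ 45.00°
pole (1 + j50·0.0125) = 1 + j0.625 → |·| ≈ 1.1792, ∠ ≈ 32.01°
∠T = (78.69° + 68.20°) − (45.00° + 32.01°) = 69.88°

69.9°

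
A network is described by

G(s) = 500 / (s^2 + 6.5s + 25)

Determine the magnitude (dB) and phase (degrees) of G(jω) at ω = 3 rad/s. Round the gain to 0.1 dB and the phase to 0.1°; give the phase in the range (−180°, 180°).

At s = jω = j3:
quadratic: (j3)² + 6.5·j3 + 25 = 16 + j19.5 → |·| ≈ 25.224, ∠ ≈ 50.63°
|G| = 500 / 25.224 ≈ 19.822
Gain = 20 log₁₀(19.822) ≈ 25.94 dB
∠G = 0.00° − 50.63° = -50.63°

25.9 dB, -50.6°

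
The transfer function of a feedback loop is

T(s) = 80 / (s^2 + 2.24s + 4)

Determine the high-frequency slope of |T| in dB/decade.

-40 dB/decade

Each pole contributes −20 dB/decade at high frequency; each zero contributes +20 dB/decade.
Net: 0 zero(s) − 2 pole(s) → -40 dB/decade.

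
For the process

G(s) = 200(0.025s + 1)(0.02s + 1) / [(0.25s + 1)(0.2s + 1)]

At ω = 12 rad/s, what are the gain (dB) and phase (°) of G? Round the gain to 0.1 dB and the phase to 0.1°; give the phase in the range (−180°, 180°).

At ω = 12 rad/s:
zero (1 + j12·0.025) = 1 + j0.3 → |·| ≈ 1.044, ∠ ≈ 16.70°
zero (1 + j12·0.02) = 1 + j0.24 → |·| ≈ 1.0284, ∠ ≈ 13.50°
pole (1 + j12·0.25) = 1 + j3 → |·| ≈ 3.1623, ∠ ≈ 71.57°
pole (1 + j12·0.2) = 1 + j2.4 → |·| ≈ 2.6, ∠ ≈ 67.38°
|G| = 200 · 1.044 · 1.0284 / (3.1623 · 2.6) ≈ 26.117
Gain = 20 log₁₀(26.117) ≈ 28.34 dB
∠G = (16.70° + 13.50°) − (71.57° + 67.38°) = -108.75°

28.3 dB, -108.8°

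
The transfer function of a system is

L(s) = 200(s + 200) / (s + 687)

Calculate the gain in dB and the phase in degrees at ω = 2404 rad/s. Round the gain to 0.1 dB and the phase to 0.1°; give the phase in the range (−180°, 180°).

45.7 dB, 11.2°

At s = jω = j2404:
zero (s+200): 200 + j2404 → |·| = √(200²+2404²) = √5819216 ≈ 2412.3, ∠ = arctan(2404/200) ≈ 85.24°
pole (s+687): 687 + j2404 → |·| = √(687²+2404²) = √6251185 ≈ 2500.2, ∠ = arctan(2404/687) ≈ 74.05°
|L| = 200 · 2412.3 / 2500.2 ≈ 192.97
Gain = 20 log₁₀(192.97) ≈ 45.71 dB
∠L = 85.24° − 74.05° = 11.19°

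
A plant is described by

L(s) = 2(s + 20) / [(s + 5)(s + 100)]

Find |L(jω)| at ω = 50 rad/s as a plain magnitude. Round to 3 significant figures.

0.0192

At s = jω = j50:
zero (s+20): 20 + j50 → |·| = √(20²+50²) = √2900 ≈ 53.852, ∠ = arctan(50/20) ≈ 68.20°
pole (s+5): 5 + j50 → |·| = √(5²+50²) = √2525 ≈ 50.249, ∠ = arctan(50/5) ≈ 84.29°
pole (s+100): 100 + j50 → |·| = √(100²+50²) = √12500 ≈ 111.8, ∠ = arctan(50/100) ≈ 26.57°
|L| = 2 · 53.852 / 5617.8 ≈ 0.019172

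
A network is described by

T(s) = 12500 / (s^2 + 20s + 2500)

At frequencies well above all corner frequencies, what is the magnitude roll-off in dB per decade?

Each pole contributes −20 dB/decade at high frequency; each zero contributes +20 dB/decade.
Net: 0 zero(s) − 2 pole(s) → -40 dB/decade.

-40 dB/decade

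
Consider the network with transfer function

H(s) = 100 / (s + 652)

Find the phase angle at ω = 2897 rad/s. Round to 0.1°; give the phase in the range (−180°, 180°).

-77.3°

At s = jω = j2897:
pole (s+652): 652 + j2897 → |·| = √(652²+2897²) = √8817713 ≈ 2969.5, ∠ = arctan(2897/652) ≈ 77.32°
∠H = 0.00° − 77.32° = -77.32°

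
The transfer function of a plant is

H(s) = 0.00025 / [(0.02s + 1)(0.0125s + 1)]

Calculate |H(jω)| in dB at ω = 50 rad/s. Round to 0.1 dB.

-76.5 dB

At ω = 50 rad/s:
pole (1 + j50·0.02) = 1 + j1 → |·| ≈ 1.4142, ∠ ≈ 45.00°
pole (1 + j50·0.0125) = 1 + j0.625 → |·| ≈ 1.1792, ∠ ≈ 32.01°
|H| = 0.00025 · 1 / (1.4142 · 1.1792) ≈ 0.00014991
Gain = 20 log₁₀(0.00014991) ≈ -76.48 dB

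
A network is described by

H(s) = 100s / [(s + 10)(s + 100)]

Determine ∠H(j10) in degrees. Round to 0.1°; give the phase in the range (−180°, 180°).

39.3°

At s = jω = j10:
zero at origin: s = j10 → |·| = 10, ∠ = 90.00°
pole (s+10): 10 + j10 → |·| = √(10²+10²) = √200 ≈ 14.142, ∠ = arctan(10/10) ≈ 45.00°
pole (s+100): 100 + j10 → |·| = √(100²+10²) = √10100 ≈ 100.5, ∠ = arctan(10/100) ≈ 5.71°
∠H = 90.00° − 50.71° = 39.29°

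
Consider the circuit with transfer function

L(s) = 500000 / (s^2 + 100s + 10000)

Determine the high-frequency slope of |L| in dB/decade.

-40 dB/decade

Each pole contributes −20 dB/decade at high frequency; each zero contributes +20 dB/decade.
Net: 0 zero(s) − 2 pole(s) → -40 dB/decade.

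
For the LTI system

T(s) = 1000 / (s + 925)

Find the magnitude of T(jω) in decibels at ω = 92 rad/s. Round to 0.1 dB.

At s = jω = j92:
pole (s+925): 925 + j92 → |·| = √(925²+92²) = √864089 ≈ 929.56, ∠ = arctan(92/925) ≈ 5.68°
|T| = 1000 / 929.56 ≈ 1.0758
Gain = 20 log₁₀(1.0758) ≈ 0.63 dB

0.6 dB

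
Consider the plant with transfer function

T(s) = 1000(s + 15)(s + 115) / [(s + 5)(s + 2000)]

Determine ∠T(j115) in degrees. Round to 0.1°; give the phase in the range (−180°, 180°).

36.8°

At s = jω = j115:
zero (s+15): 15 + j115 → |·| = √(15²+115²) = √13450 ≈ 115.97, ∠ = arctan(115/15) ≈ 82.57°
zero (s+115): 115 + j115 → |·| = √(115²+115²) = √26450 ≈ 162.63, ∠ = arctan(115/115) ≈ 45.00°
pole (s+5): 5 + j115 → |·| = √(5²+115²) = √13250 ≈ 115.11, ∠ = arctan(115/5) ≈ 87.51°
pole (s+2000): 2000 + j115 → |·| = √(2000²+115²) = √4013225 ≈ 2003.3, ∠ = arctan(115/2000) ≈ 3.29°
∠T = 127.57° − 90.80° = 36.77°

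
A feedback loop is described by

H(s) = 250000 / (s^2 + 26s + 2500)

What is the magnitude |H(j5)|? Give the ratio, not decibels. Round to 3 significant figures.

101

At s = jω = j5:
quadratic: (j5)² + 26·j5 + 2500 = 2475 + j130 → |·| ≈ 2478.4, ∠ ≈ 3.01°
|H| = 250000 / 2478.4 ≈ 100.87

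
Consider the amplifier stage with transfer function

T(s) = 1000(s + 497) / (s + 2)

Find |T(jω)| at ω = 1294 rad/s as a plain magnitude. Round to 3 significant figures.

At s = jω = j1294:
zero (s+497): 497 + j1294 → |·| = √(497²+1294²) = √1921445 ≈ 1386.2, ∠ = arctan(1294/497) ≈ 68.99°
pole (s+2): 2 + j1294 → |·| = √(2²+1294²) = √1674440 ≈ 1294, ∠ = arctan(1294/2) ≈ 89.91°
|T| = 1000 · 1386.2 / 1294 ≈ 1071.3

1.07e+03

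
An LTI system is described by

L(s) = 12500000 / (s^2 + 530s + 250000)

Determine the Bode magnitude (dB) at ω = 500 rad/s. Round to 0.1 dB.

At s = jω = j500:
quadratic: (j500)² + 530·j500 + 250000 = 0 + j265000 → |·| ≈ 2.65e+05, ∠ ≈ 90.00°
|L| = 12500000 / 2.65e+05 ≈ 47.17
Gain = 20 log₁₀(47.17) ≈ 33.47 dB

33.5 dB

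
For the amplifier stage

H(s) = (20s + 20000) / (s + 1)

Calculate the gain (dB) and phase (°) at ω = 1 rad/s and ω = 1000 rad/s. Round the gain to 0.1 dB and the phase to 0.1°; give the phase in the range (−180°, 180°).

ω = 1: 83.0 dB, -44.9°; ω = 1000: 29.0 dB, -44.9°

Substitute s = j1:
Numerator: 20(j1) + 20000 = 20000 + j20
Denominator: (j1) + 1 = 1 + j1
|N| = √(20000² + 20²) ≈ 20000, ∠N ≈ 0.06°
|D| = √(1² + 1²) ≈ 1.4142, ∠D ≈ 45.00°
|H| = 20000 / 1.4142 ≈ 14142
Gain = 20 log₁₀(14142) ≈ 83.01 dB
∠H = 0.06° − 45.00° = -44.94°

Substitute s = j1000:
Numerator: 20(j1000) + 20000 = 20000 + j20000
Denominator: (j1000) + 1 = 1 + j1000
|N| = √(20000² + 20000²) ≈ 28284, ∠N ≈ 45.00°
|D| = √(1² + 1000²) ≈ 1000, ∠D ≈ 89.94°
|H| = 28284 / 1000 ≈ 28.284
Gain = 20 log₁₀(28.284) ≈ 29.03 dB
∠H = 45.00° − 89.94° = -44.94°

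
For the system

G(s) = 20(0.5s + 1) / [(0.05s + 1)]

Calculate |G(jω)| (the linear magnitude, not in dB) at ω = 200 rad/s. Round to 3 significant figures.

At ω = 200 rad/s:
zero (1 + j200·0.5) = 1 + j100 → |·| ≈ 100, ∠ ≈ 89.43°
pole (1 + j200·0.05) = 1 + j10 → |·| ≈ 10.05, ∠ ≈ 84.29°
|G| = 20 · 100 / (10.05) ≈ 199

199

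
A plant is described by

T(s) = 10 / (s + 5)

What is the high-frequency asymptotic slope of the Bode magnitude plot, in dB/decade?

-20 dB/decade

Each pole contributes −20 dB/decade at high frequency; each zero contributes +20 dB/decade.
Net: 0 zero(s) − 1 pole(s) → -20 dB/decade.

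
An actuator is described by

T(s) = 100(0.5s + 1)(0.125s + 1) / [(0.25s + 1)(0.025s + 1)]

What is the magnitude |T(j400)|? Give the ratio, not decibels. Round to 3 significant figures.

995

At ω = 400 rad/s:
zero (1 + j400·0.5) = 1 + j200 → |·| ≈ 200, ∠ ≈ 89.71°
zero (1 + j400·0.125) = 1 + j50 → |·| ≈ 50.01, ∠ ≈ 88.85°
pole (1 + j400·0.25) = 1 + j100 → |·| ≈ 100, ∠ ≈ 89.43°
pole (1 + j400·0.025) = 1 + j10 → |·| ≈ 10.05, ∠ ≈ 84.29°
|T| = 100 · 200 · 50.01 / (100 · 10.05) ≈ 995.22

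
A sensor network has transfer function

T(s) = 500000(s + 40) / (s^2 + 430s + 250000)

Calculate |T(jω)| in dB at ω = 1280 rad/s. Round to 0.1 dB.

At s = jω = j1280:
zero (s+40): 40 + j1280 → |·| = √(40²+1280²) = √1640000 ≈ 1280.6, ∠ = arctan(1280/40) ≈ 88.21°
quadratic: (j1280)² + 430·j1280 + 250000 = -1388400 + j550400 → |·| ≈ 1.4935e+06, ∠ ≈ 158.38°
|T| = 500000 · 1280.6 / 1.4935e+06 ≈ 428.72
Gain = 20 log₁₀(428.72) ≈ 52.64 dB

52.6 dB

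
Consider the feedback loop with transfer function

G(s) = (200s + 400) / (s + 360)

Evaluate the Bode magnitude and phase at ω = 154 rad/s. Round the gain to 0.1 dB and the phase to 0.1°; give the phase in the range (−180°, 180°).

37.9 dB, 66.1°

Substitute s = j154:
Numerator: 200(j154) + 400 = 400 + j30800
Denominator: (j154) + 360 = 360 + j154
|N| = √(400² + 30800²) ≈ 30803, ∠N ≈ 89.26°
|D| = √(360² + 154²) ≈ 391.56, ∠D ≈ 23.16°
|G| = 30803 / 391.56 ≈ 78.667
Gain = 20 log₁₀(78.667) ≈ 37.92 dB
∠G = 89.26° − 23.16° = 66.10°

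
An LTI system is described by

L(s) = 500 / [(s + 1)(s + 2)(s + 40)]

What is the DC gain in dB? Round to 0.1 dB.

L(0) = 500 / (1·2·40) = 6.25
20 log₁₀(6.25) ≈ 15.92 dB

15.9 dB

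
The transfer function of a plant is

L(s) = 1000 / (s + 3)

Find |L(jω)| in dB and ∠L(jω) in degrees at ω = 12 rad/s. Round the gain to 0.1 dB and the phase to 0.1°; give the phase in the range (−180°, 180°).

At s = jω = j12:
pole (s+3): 3 + j12 → |·| = √(3²+12²) = √153 ≈ 12.369, ∠ = arctan(12/3) ≈ 75.96°
|L| = 1000 / 12.369 ≈ 80.847
Gain = 20 log₁₀(80.847) ≈ 38.15 dB
∠L = 0.00° − 75.96° = -75.96°

38.2 dB, -76.0°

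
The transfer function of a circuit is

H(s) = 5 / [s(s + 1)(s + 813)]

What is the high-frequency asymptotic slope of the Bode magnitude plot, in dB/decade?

Each pole contributes −20 dB/decade at high frequency; each zero contributes +20 dB/decade.
Net: 0 zero(s) − 3 pole(s) → -60 dB/decade.

-60 dB/decade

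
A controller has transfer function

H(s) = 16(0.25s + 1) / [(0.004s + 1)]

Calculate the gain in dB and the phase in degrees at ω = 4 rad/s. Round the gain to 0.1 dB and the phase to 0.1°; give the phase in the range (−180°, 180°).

At ω = 4 rad/s:
zero (1 + j4·0.25) = 1 + j1 → |·| ≈ 1.4142, ∠ ≈ 45.00°
pole (1 + j4·0.004) = 1 + j0.016 → |·| ≈ 1.0001, ∠ ≈ 0.92°
|H| = 16 · 1.4142 / (1.0001) ≈ 22.625
Gain = 20 log₁₀(22.625) ≈ 27.09 dB
∠H = (45.00°) − (0.92°) = 44.08°

27.1 dB, 44.1°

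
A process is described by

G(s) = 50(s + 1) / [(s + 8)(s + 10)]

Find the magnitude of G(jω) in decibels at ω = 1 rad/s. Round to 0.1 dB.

-1.2 dB

At s = jω = j1:
zero (s+1): 1 + j1 → |·| = √(1²+1²) = √2 ≈ 1.4142, ∠ = arctan(1/1) ≈ 45.00°
pole (s+8): 8 + j1 → |·| = √(8²+1²) = √65 ≈ 8.0623, ∠ = arctan(1/8) ≈ 7.13°
pole (s+10): 10 + j1 → |·| = √(10²+1²) = √101 ≈ 10.05, ∠ = arctan(1/10) ≈ 5.71°
|G| = 50 · 1.4142 / 81.026 ≈ 0.87268
Gain = 20 log₁₀(0.87268) ≈ -1.18 dB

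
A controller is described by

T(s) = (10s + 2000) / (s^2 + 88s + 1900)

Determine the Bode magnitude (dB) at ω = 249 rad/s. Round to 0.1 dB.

-26.0 dB

Substitute s = j249:
Numerator: 10(j249) + 2000 = 2000 + j2490
Denominator: (j249)^2 + 88(j249) + 1900 = -60101 + j21912
|N| = √(2000² + 2490²) ≈ 3193.8, ∠N ≈ 51.23°
|D| = √(60101² + 21912²) ≈ 63971, ∠D ≈ 159.97°
|T| = 3193.8 / 63971 ≈ 0.049926
Gain = 20 log₁₀(0.049926) ≈ -26.03 dB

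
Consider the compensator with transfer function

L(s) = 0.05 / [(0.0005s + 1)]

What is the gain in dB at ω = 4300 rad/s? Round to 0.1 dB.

At ω = 4300 rad/s:
pole (1 + j4300·0.0005) = 1 + j2.15 → |·| ≈ 2.3712, ∠ ≈ 65.06°
|L| = 0.05 · 1 / (2.3712) ≈ 0.021086
Gain = 20 log₁₀(0.021086) ≈ -33.52 dB

-33.5 dB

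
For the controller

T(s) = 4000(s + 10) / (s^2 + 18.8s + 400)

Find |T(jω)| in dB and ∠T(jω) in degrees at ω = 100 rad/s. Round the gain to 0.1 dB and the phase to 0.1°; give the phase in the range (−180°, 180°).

At s = jω = j100:
zero (s+10): 10 + j100 → |·| = √(10²+100²) = √10100 ≈ 100.5, ∠ = arctan(100/10) ≈ 84.29°
quadratic: (j100)² + 18.8·j100 + 400 = -9600 + j1880 → |·| ≈ 9782.4, ∠ ≈ 168.92°
|T| = 4000 · 100.5 / 9782.4 ≈ 41.094
Gain = 20 log₁₀(41.094) ≈ 32.28 dB
∠T = 84.29° − 168.92° = -84.63°

32.3 dB, -84.6°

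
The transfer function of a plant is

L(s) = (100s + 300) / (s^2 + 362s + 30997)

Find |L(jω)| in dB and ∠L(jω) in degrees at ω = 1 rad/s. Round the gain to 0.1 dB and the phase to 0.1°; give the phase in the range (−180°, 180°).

-39.8 dB, 17.8°

Substitute s = j1:
Numerator: 100(j1) + 300 = 300 + j100
Denominator: (j1)^2 + 362(j1) + 30997 = 30996 + j362
|N| = √(300² + 100²) ≈ 316.23, ∠N ≈ 18.43°
|D| = √(30996² + 362²) ≈ 30998, ∠D ≈ 0.67°
|L| = 316.23 / 30998 ≈ 0.010202
Gain = 20 log₁₀(0.010202) ≈ -39.83 dB
∠L = 18.43° − 0.67° = 17.76°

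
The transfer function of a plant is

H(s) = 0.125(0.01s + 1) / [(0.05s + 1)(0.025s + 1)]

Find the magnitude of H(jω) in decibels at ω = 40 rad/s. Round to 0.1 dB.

-27.4 dB

At ω = 40 rad/s:
zero (1 + j40·0.01) = 1 + j0.4 → |·| ≈ 1.077, ∠ ≈ 21.80°
pole (1 + j40·0.05) = 1 + j2 → |·| ≈ 2.2361, ∠ ≈ 63.43°
pole (1 + j40·0.025) = 1 + j1 → |·| ≈ 1.4142, ∠ ≈ 45.00°
|H| = 0.125 · 1.077 / (2.2361 · 1.4142) ≈ 0.042572
Gain = 20 log₁₀(0.042572) ≈ -27.42 dB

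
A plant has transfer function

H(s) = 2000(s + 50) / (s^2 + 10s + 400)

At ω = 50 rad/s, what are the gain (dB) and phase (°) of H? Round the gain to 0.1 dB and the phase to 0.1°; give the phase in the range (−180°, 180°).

36.3 dB, -121.6°

At s = jω = j50:
zero (s+50): 50 + j50 → |·| = √(50²+50²) = √5000 ≈ 70.711, ∠ = arctan(50/50) ≈ 45.00°
quadratic: (j50)² + 10·j50 + 400 = -2100 + j500 → |·| ≈ 2158.7, ∠ ≈ 166.61°
|H| = 2000 · 70.711 / 2158.7 ≈ 65.513
Gain = 20 log₁₀(65.513) ≈ 36.33 dB
∠H = 45.00° − 166.61° = -121.61°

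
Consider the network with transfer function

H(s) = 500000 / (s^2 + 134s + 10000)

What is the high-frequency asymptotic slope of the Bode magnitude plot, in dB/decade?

Each pole contributes −20 dB/decade at high frequency; each zero contributes +20 dB/decade.
Net: 0 zero(s) − 2 pole(s) → -40 dB/decade.

-40 dB/decade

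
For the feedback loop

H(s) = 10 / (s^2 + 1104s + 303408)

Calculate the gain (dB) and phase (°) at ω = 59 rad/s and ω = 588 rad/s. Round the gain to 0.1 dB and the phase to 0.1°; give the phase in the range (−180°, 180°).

ω = 59: -89.7 dB, -12.3°; ω = 588: -96.3 dB, -93.7°

Substitute s = j59:
Numerator: 10 = 10 + j0
Denominator: (j59)^2 + 1104(j59) + 303408 = 299927 + j65136
|N| = √(10² + 0²) ≈ 10, ∠N ≈ 0.00°
|D| = √(299927² + 65136²) ≈ 3.0692e+05, ∠D ≈ 12.25°
|H| = 10 / 3.0692e+05 ≈ 3.2582e-05
Gain = 20 log₁₀(3.2582e-05) ≈ -89.74 dB
∠H = 0.00° − 12.25° = -12.25°

Substitute s = j588:
Numerator: 10 = 10 + j0
Denominator: (j588)^2 + 1104(j588) + 303408 = -42336 + j649152
|N| = √(10² + 0²) ≈ 10, ∠N ≈ 0.00°
|D| = √(42336² + 649152²) ≈ 6.5053e+05, ∠D ≈ 93.73°
|H| = 10 / 6.5053e+05 ≈ 1.5372e-05
Gain = 20 log₁₀(1.5372e-05) ≈ -96.27 dB
∠H = 0.00° − 93.73° = -93.73°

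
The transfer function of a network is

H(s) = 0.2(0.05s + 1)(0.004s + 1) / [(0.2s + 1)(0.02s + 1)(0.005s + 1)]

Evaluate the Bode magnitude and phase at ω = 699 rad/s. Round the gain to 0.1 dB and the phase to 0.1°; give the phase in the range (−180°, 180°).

-50.7 dB, -90.9°

At ω = 699 rad/s:
zero (1 + j699·0.05) = 1 + j34.95 → |·| ≈ 34.964, ∠ ≈ 88.36°
zero (1 + j699·0.004) = 1 + j2.796 → |·| ≈ 2.9694, ∠ ≈ 70.32°
pole (1 + j699·0.2) = 1 + j139.8 → |·| ≈ 139.8, ∠ ≈ 89.59°
pole (1 + j699·0.02) = 1 + j13.98 → |·| ≈ 14.016, ∠ ≈ 85.91°
pole (1 + j699·0.005) = 1 + j3.495 → |·| ≈ 3.6352, ∠ ≈ 74.03°
|H| = 0.2 · 34.964 · 2.9694 / (139.8 · 14.016 · 3.6352) ≈ 0.0029151
Gain = 20 log₁₀(0.0029151) ≈ -50.71 dB
∠H = (88.36° + 70.32°) − (89.59° + 85.91° + 74.03°) = -90.85°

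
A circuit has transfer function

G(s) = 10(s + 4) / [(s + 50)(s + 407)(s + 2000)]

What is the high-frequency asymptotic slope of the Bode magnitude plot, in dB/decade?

-40 dB/decade

Each pole contributes −20 dB/decade at high frequency; each zero contributes +20 dB/decade.
Net: 1 zero(s) − 3 pole(s) → -40 dB/decade.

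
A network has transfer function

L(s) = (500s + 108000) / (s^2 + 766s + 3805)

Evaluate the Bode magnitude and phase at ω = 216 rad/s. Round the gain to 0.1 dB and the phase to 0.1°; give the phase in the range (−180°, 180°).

-1.0 dB, -59.5°

Substitute s = j216:
Numerator: 500(j216) + 108000 = 108000 + j108000
Denominator: (j216)^2 + 766(j216) + 3805 = -42851 + j165456
|N| = √(108000² + 108000²) ≈ 1.5274e+05, ∠N ≈ 45.00°
|D| = √(42851² + 165456²) ≈ 1.7091e+05, ∠D ≈ 104.52°
|L| = 1.5274e+05 / 1.7091e+05 ≈ 0.89369
Gain = 20 log₁₀(0.89369) ≈ -0.98 dB
∠L = 45.00° − 104.52° = -59.52°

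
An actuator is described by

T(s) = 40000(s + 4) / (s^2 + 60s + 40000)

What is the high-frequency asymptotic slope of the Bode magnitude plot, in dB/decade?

Each pole contributes −20 dB/decade at high frequency; each zero contributes +20 dB/decade.
Net: 1 zero(s) − 2 pole(s) → -20 dB/decade.

-20 dB/decade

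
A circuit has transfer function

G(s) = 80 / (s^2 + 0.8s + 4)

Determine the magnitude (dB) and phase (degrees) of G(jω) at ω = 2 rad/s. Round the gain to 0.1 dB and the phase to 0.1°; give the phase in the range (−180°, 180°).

At s = jω = j2:
quadratic: (j2)² + 0.8·j2 + 4 = 0 + j1.6 → |·| ≈ 1.6, ∠ ≈ 90.00°
|G| = 80 / 1.6 ≈ 50
Gain = 20 log₁₀(50) ≈ 33.98 dB
∠G = 0.00° − 90.00° = -90.00°

34.0 dB, -90.0°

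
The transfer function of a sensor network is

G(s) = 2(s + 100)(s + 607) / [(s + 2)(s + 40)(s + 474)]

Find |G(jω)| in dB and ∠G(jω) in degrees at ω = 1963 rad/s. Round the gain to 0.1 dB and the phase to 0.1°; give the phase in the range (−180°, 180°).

-59.7 dB, -95.3°

At s = jω = j1963:
zero (s+100): 100 + j1963 → |·| = √(100²+1963²) = √3863369 ≈ 1965.5, ∠ = arctan(1963/100) ≈ 87.08°
zero (s+607): 607 + j1963 → |·| = √(607²+1963²) = √4221818 ≈ 2054.7, ∠ = arctan(1963/607) ≈ 72.82°
pole (s+2): 2 + j1963 → |·| = √(2²+1963²) = √3853373 ≈ 1963, ∠ = arctan(1963/2) ≈ 89.94°
pole (s+40): 40 + j1963 → |·| = √(40²+1963²) = √3854969 ≈ 1963.4, ∠ = arctan(1963/40) ≈ 88.83°
pole (s+474): 474 + j1963 → |·| = √(474²+1963²) = √4078045 ≈ 2019.4, ∠ = arctan(1963/474) ≈ 76.42°
|G| = 2 · 4.0385e+06 / 7.7831e+09 ≈ 0.0010378
Gain = 20 log₁₀(0.0010378) ≈ -59.68 dB
∠G = 159.90° − 255.19° = -95.29°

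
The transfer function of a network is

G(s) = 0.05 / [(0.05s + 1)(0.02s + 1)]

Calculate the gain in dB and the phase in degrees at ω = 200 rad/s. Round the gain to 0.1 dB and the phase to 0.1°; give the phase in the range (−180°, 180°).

-58.4 dB, -160.3°

At ω = 200 rad/s:
pole (1 + j200·0.05) = 1 + j10 → |·| ≈ 10.05, ∠ ≈ 84.29°
pole (1 + j200·0.02) = 1 + j4 → |·| ≈ 4.1231, ∠ ≈ 75.96°
|G| = 0.05 · 1 / (10.05 · 4.1231) ≈ 0.0012066
Gain = 20 log₁₀(0.0012066) ≈ -58.37 dB
∠G = (0°) − (84.29° + 75.96°) = -160.25°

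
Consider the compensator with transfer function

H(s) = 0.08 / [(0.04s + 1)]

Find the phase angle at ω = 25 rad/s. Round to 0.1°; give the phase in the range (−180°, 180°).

At ω = 25 rad/s:
pole (1 + j25·0.04) = 1 + j1 → |·| ≈ 1.4142, ∠ ≈ 45.00°
∠H = (0°) − (45.00°) = -45.00°

-45.0°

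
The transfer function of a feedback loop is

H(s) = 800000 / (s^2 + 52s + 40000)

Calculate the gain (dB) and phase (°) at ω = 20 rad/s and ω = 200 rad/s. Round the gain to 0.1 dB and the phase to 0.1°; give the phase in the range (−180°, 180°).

At s = jω = j20:
quadratic: (j20)² + 52·j20 + 40000 = 39600 + j1040 → |·| ≈ 39614, ∠ ≈ 1.50°
|H| = 800000 / 39614 ≈ 20.195
Gain = 20 log₁₀(20.195) ≈ 26.10 dB
∠H = 0.00° − 1.50° = -1.50°

At s = jω = j200:
quadratic: (j200)² + 52·j200 + 40000 = 0 + j10400 → |·| ≈ 10400, ∠ ≈ 90.00°
|H| = 800000 / 10400 ≈ 76.923
Gain = 20 log₁₀(76.923) ≈ 37.72 dB
∠H = 0.00° − 90.00° = -90.00°

ω = 20: 26.1 dB, -1.5°; ω = 200: 37.7 dB, -90.0°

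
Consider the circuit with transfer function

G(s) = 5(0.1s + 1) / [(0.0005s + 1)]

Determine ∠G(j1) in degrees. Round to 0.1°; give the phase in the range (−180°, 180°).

5.7°

At ω = 1 rad/s:
zero (1 + j1·0.1) = 1 + j0.1 → |·| ≈ 1.005, ∠ ≈ 5.71°
pole (1 + j1·0.0005) = 1 + j0.0005 → |·| ≈ 1, ∠ ≈ 0.03°
∠G = (5.71°) − (0.03°) = 5.68°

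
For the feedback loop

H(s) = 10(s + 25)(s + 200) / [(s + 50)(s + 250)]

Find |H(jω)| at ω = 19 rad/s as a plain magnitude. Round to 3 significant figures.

4.70

At s = jω = j19:
zero (s+25): 25 + j19 → |·| = √(25²+19²) = √986 ≈ 31.401, ∠ = arctan(19/25) ≈ 37.23°
zero (s+200): 200 + j19 → |·| = √(200²+19²) = √40361 ≈ 200.9, ∠ = arctan(19/200) ≈ 5.43°
pole (s+50): 50 + j19 → |·| = √(50²+19²) = √2861 ≈ 53.488, ∠ = arctan(19/50) ≈ 20.81°
pole (s+250): 250 + j19 → |·| = √(250²+19²) = √62861 ≈ 250.72, ∠ = arctan(19/250) ≈ 4.35°
|H| = 10 · 6308.5 / 13411 ≈ 4.704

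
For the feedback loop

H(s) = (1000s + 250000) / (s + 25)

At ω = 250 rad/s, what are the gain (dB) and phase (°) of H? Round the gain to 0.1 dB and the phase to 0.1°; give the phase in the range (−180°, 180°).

63.0 dB, -39.3°

Substitute s = j250:
Numerator: 1000(j250) + 250000 = 250000 + j250000
Denominator: (j250) + 25 = 25 + j250
|N| = √(250000² + 250000²) ≈ 3.5355e+05, ∠N ≈ 45.00°
|D| = √(25² + 250²) ≈ 251.25, ∠D ≈ 84.29°
|H| = 3.5355e+05 / 251.25 ≈ 1407.2
Gain = 20 log₁₀(1407.2) ≈ 62.97 dB
∠H = 45.00° − 84.29° = -39.29°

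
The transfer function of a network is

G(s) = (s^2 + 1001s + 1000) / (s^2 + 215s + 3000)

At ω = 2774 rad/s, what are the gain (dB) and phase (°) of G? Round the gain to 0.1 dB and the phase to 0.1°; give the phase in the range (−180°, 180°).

Substitute s = j2774:
Numerator: (j2774)^2 + 1001(j2774) + 1000 = -7694076 + j2776774
Denominator: (j2774)^2 + 215(j2774) + 3000 = -7692076 + j596410
|N| = √(7694076² + 2776774²) ≈ 8.1798e+06, ∠N ≈ 160.16°
|D| = √(7692076² + 596410²) ≈ 7.7152e+06, ∠D ≈ 175.57°
|G| = 8.1798e+06 / 7.7152e+06 ≈ 1.0602
Gain = 20 log₁₀(1.0602) ≈ 0.51 dB
∠G = 160.16° − 175.57° = -15.41°

0.5 dB, -15.4°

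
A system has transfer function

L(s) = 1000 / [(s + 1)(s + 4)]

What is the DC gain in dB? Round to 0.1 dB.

48.0 dB

L(0) = 1000 / (1·4) = 250
20 log₁₀(250) ≈ 47.96 dB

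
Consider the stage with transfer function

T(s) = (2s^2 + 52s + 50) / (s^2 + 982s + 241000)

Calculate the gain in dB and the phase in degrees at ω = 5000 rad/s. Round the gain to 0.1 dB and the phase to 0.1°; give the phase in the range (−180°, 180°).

5.9 dB, 10.9°

Substitute s = j5000:
Numerator: 2(j5000)^2 + 52(j5000) + 50 = -49999950 + j260000
Denominator: (j5000)^2 + 982(j5000) + 241000 = -24759000 + j4910000
|N| = √(49999950² + 260000²) ≈ 5.0001e+07, ∠N ≈ 179.70°
|D| = √(24759000² + 4910000²) ≈ 2.5241e+07, ∠D ≈ 168.78°
|T| = 5.0001e+07 / 2.5241e+07 ≈ 1.9809
Gain = 20 log₁₀(1.9809) ≈ 5.94 dB
∠T = 179.70° − 168.78° = 10.92°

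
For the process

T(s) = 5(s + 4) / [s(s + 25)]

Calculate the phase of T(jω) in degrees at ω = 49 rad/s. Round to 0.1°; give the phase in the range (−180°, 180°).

At s = jω = j49:
zero (s+4): 4 + j49 → |·| = √(4²+49²) = √2417 ≈ 49.163, ∠ = arctan(49/4) ≈ 85.33°
pole (s+25): 25 + j49 → |·| = √(25²+49²) = √3026 ≈ 55.009, ∠ = arctan(49/25) ≈ 62.97°
pole at origin: |s| = 49, ∠ = 90.00° (in denominator)
∠T = 85.33° − 152.97° = -67.64°

-67.6°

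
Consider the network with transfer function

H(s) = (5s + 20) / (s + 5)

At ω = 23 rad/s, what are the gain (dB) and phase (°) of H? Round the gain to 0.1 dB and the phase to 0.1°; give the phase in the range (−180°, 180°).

Substitute s = j23:
Numerator: 5(j23) + 20 = 20 + j115
Denominator: (j23) + 5 = 5 + j23
|N| = √(20² + 115²) ≈ 116.73, ∠N ≈ 80.13°
|D| = √(5² + 23²) ≈ 23.537, ∠D ≈ 77.74°
|H| = 116.73 / 23.537 ≈ 4.9594
Gain = 20 log₁₀(4.9594) ≈ 13.91 dB
∠H = 80.13° − 77.74° = 2.39°

13.9 dB, 2.4°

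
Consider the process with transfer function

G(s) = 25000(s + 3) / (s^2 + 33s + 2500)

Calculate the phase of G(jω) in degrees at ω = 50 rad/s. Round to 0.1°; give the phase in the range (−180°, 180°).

-3.4°

At s = jω = j50:
zero (s+3): 3 + j50 → |·| = √(3²+50²) = √2509 ≈ 50.09, ∠ = arctan(50/3) ≈ 86.57°
quadratic: (j50)² + 33·j50 + 2500 = 0 + j1650 → |·| ≈ 1650, ∠ ≈ 90.00°
∠G = 86.57° − 90.00° = -3.43°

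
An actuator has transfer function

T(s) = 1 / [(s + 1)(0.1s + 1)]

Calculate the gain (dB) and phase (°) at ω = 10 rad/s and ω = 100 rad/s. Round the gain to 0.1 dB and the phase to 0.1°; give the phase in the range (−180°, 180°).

At ω = 10 rad/s:
pole (1 + j10·1) = 1 + j10 → |·| ≈ 10.05, ∠ ≈ 84.29°
pole (1 + j10·0.1) = 1 + j1 → |·| ≈ 1.4142, ∠ ≈ 45.00°
|T| = 1 · 1 / (10.05 · 1.4142) ≈ 0.07036
Gain = 20 log₁₀(0.07036) ≈ -23.05 dB
∠T = (0°) − (84.29° + 45.00°) = -129.29°

At ω = 100 rad/s:
pole (1 + j100·1) = 1 + j100 → |·| ≈ 100, ∠ ≈ 89.43°
pole (1 + j100·0.1) = 1 + j10 → |·| ≈ 10.05, ∠ ≈ 84.29°
|T| = 1 · 1 / (100 · 10.05) ≈ 0.00099502
Gain = 20 log₁₀(0.00099502) ≈ -60.04 dB
∠T = (0°) − (89.43° + 84.29°) = -173.72°

ω = 10: -23.1 dB, -129.3°; ω = 100: -60.0 dB, -173.7°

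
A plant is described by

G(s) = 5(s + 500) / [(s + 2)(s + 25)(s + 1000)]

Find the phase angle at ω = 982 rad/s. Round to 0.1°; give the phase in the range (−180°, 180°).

At s = jω = j982:
zero (s+500): 500 + j982 → |·| = √(500²+982²) = √1214324 ≈ 1102, ∠ = arctan(982/500) ≈ 63.02°
pole (s+2): 2 + j982 → |·| = √(2²+982²) = √964328 ≈ 982, ∠ = arctan(982/2) ≈ 89.88°
pole (s+25): 25 + j982 → |·| = √(25²+982²) = √964949 ≈ 982.32, ∠ = arctan(982/25) ≈ 88.54°
pole (s+1000): 1000 + j982 → |·| = √(1000²+982²) = √1964324 ≈ 1401.5, ∠ = arctan(982/1000) ≈ 44.48°
∠G = 63.02° − 222.90° = -159.88°

-159.9°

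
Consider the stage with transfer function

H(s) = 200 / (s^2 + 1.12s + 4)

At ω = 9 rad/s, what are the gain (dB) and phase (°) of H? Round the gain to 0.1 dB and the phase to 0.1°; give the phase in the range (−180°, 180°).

8.2 dB, -172.5°

At s = jω = j9:
quadratic: (j9)² + 1.12·j9 + 4 = -77 + j10.08 → |·| ≈ 77.657, ∠ ≈ 172.54°
|H| = 200 / 77.657 ≈ 2.5754
Gain = 20 log₁₀(2.5754) ≈ 8.22 dB
∠H = 0.00° − 172.54° = -172.54°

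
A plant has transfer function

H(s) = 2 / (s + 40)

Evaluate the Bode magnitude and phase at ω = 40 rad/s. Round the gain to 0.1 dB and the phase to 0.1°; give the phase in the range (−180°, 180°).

At s = jω = j40:
pole (s+40): 40 + j40 → |·| = √(40²+40²) = √3200 ≈ 56.569, ∠ = arctan(40/40) ≈ 45.00°
|H| = 2 / 56.569 ≈ 0.035355
Gain = 20 log₁₀(0.035355) ≈ -29.03 dB
∠H = 0.00° − 45.00° = -45.00°

-29.0 dB, -45.0°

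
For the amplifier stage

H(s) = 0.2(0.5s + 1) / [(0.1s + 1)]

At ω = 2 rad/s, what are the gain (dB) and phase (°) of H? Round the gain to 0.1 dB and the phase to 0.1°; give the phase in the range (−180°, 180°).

-11.1 dB, 33.7°

At ω = 2 rad/s:
zero (1 + j2·0.5) = 1 + j1 → |·| ≈ 1.4142, ∠ ≈ 45.00°
pole (1 + j2·0.1) = 1 + j0.2 → |·| ≈ 1.0198, ∠ ≈ 11.31°
|H| = 0.2 · 1.4142 / (1.0198) ≈ 0.27735
Gain = 20 log₁₀(0.27735) ≈ -11.14 dB
∠H = (45.00°) − (11.31°) = 33.69°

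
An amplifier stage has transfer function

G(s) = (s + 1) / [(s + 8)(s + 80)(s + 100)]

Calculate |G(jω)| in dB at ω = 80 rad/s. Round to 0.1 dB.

At s = jω = j80:
zero (s+1): 1 + j80 → |·| = √(1²+80²) = √6401 ≈ 80.006, ∠ = arctan(80/1) ≈ 89.28°
pole (s+8): 8 + j80 → |·| = √(8²+80²) = √6464 ≈ 80.399, ∠ = arctan(80/8) ≈ 84.29°
pole (s+80): 80 + j80 → |·| = √(80²+80²) = √12800 ≈ 113.14, ∠ = arctan(80/80) ≈ 45.00°
pole (s+100): 100 + j80 → |·| = √(100²+80²) = √16400 ≈ 128.06, ∠ = arctan(80/100) ≈ 38.66°
|G| = 1 · 80.006 / 1.1649e+06 ≈ 6.8681e-05
Gain = 20 log₁₀(6.8681e-05) ≈ -83.26 dB

-83.3 dB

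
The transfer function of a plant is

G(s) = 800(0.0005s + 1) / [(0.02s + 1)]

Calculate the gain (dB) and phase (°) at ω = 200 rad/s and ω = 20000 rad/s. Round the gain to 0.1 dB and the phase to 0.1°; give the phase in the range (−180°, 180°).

ω = 200: 45.8 dB, -70.3°; ω = 20000: 26.1 dB, -5.6°

At ω = 200 rad/s:
zero (1 + j200·0.0005) = 1 + j0.1 → |·| ≈ 1.005, ∠ ≈ 5.71°
pole (1 + j200·0.02) = 1 + j4 → |·| ≈ 4.1231, ∠ ≈ 75.96°
|G| = 800 · 1.005 / (4.1231) ≈ 195
Gain = 20 log₁₀(195) ≈ 45.80 dB
∠G = (5.71°) − (75.96°) = -70.25°

At ω = 20000 rad/s:
zero (1 + j20000·0.0005) = 1 + j10 → |·| ≈ 10.05, ∠ ≈ 84.29°
pole (1 + j20000·0.02) = 1 + j400 → |·| ≈ 400, ∠ ≈ 89.86°
|G| = 800 · 10.05 / (400) ≈ 20.1
Gain = 20 log₁₀(20.1) ≈ 26.06 dB
∠G = (84.29°) − (89.86°) = -5.57°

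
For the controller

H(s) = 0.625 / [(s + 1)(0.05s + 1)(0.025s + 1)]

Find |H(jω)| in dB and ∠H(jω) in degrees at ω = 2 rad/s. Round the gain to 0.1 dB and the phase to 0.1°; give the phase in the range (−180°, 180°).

At ω = 2 rad/s:
pole (1 + j2·1) = 1 + j2 → |·| ≈ 2.2361, ∠ ≈ 63.43°
pole (1 + j2·0.05) = 1 + j0.1 → |·| ≈ 1.005, ∠ ≈ 5.71°
pole (1 + j2·0.025) = 1 + j0.05 → |·| ≈ 1.0012, ∠ ≈ 2.86°
|H| = 0.625 · 1 / (2.2361 · 1.005 · 1.0012) ≈ 0.27778
Gain = 20 log₁₀(0.27778) ≈ -11.13 dB
∠H = (0°) − (63.43° + 5.71° + 2.86°) = -72.00°

-11.1 dB, -72.0°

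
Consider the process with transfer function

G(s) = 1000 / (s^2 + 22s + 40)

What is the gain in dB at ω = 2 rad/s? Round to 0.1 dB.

Substitute s = j2:
Numerator: 1000 = 1000 + j0
Denominator: (j2)^2 + 22(j2) + 40 = 36 + j44
|N| = √(1000² + 0²) ≈ 1000, ∠N ≈ 0.00°
|D| = √(36² + 44²) ≈ 56.851, ∠D ≈ 50.71°
|G| = 1000 / 56.851 ≈ 17.59
Gain = 20 log₁₀(17.59) ≈ 24.91 dB

24.9 dB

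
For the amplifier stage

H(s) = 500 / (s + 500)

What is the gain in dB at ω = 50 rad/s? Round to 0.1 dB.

-0.0 dB

Substitute s = j50:
Numerator: 500 = 500 + j0
Denominator: (j50) + 500 = 500 + j50
|N| = √(500² + 0²) ≈ 500, ∠N ≈ 0.00°
|D| = √(500² + 50²) ≈ 502.49, ∠D ≈ 5.71°
|H| = 500 / 502.49 ≈ 0.99504
Gain = 20 log₁₀(0.99504) ≈ -0.04 dB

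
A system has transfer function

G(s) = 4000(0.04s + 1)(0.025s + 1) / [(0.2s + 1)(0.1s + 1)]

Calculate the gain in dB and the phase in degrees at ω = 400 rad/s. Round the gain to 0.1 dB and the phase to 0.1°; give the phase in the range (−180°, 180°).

At ω = 400 rad/s:
zero (1 + j400·0.04) = 1 + j16 → |·| ≈ 16.031, ∠ ≈ 86.42°
zero (1 + j400·0.025) = 1 + j10 → |·| ≈ 10.05, ∠ ≈ 84.29°
pole (1 + j400·0.2) = 1 + j80 → |·| ≈ 80.006, ∠ ≈ 89.28°
pole (1 + j400·0.1) = 1 + j40 → |·| ≈ 40.012, ∠ ≈ 88.57°
|G| = 4000 · 16.031 · 10.05 / (80.006 · 40.012) ≈ 201.31
Gain = 20 log₁₀(201.31) ≈ 46.08 dB
∠G = (86.42° + 84.29°) − (89.28° + 88.57°) = -7.14°

46.1 dB, -7.1°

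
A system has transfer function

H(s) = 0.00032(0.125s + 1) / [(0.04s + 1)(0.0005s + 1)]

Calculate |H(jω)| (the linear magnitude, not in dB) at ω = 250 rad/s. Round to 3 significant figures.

At ω = 250 rad/s:
zero (1 + j250·0.125) = 1 + j31.25 → |·| ≈ 31.266, ∠ ≈ 88.17°
pole (1 + j250·0.04) = 1 + j10 → |·| ≈ 10.05, ∠ ≈ 84.29°
pole (1 + j250·0.0005) = 1 + j0.125 → |·| ≈ 1.0078, ∠ ≈ 7.13°
|H| = 0.00032 · 31.266 / (10.05 · 1.0078) ≈ 0.00098783

0.000988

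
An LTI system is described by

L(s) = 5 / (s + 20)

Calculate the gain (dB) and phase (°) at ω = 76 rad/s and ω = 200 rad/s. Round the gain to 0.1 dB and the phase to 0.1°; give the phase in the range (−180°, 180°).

Substitute s = j76:
Numerator: 5 = 5 + j0
Denominator: (j76) + 20 = 20 + j76
|N| = √(5² + 0²) ≈ 5, ∠N ≈ 0.00°
|D| = √(20² + 76²) ≈ 78.588, ∠D ≈ 75.26°
|L| = 5 / 78.588 ≈ 0.063623
Gain = 20 log₁₀(0.063623) ≈ -23.93 dB
∠L = 0.00° − 75.26° = -75.26°

Substitute s = j200:
Numerator: 5 = 5 + j0
Denominator: (j200) + 20 = 20 + j200
|N| = √(5² + 0²) ≈ 5, ∠N ≈ 0.00°
|D| = √(20² + 200²) ≈ 201, ∠D ≈ 84.29°
|L| = 5 / 201 ≈ 0.024876
Gain = 20 log₁₀(0.024876) ≈ -32.08 dB
∠L = 0.00° − 84.29° = -84.29°

ω = 76: -23.9 dB, -75.3°; ω = 200: -32.1 dB, -84.3°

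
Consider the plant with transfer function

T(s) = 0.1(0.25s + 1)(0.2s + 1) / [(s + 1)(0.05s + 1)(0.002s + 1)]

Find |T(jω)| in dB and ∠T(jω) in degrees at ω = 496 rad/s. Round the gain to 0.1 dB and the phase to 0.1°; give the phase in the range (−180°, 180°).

-23.0 dB, -43.4°

At ω = 496 rad/s:
zero (1 + j496·0.25) = 1 + j124 → |·| ≈ 124, ∠ ≈ 89.54°
zero (1 + j496·0.2) = 1 + j99.2 → |·| ≈ 99.205, ∠ ≈ 89.42°
pole (1 + j496·1) = 1 + j496 → |·| ≈ 496, ∠ ≈ 89.88°
pole (1 + j496·0.05) = 1 + j24.8 → |·| ≈ 24.82, ∠ ≈ 87.69°
pole (1 + j496·0.002) = 1 + j0.992 → |·| ≈ 1.4086, ∠ ≈ 44.77°
|T| = 0.1 · 124 · 99.205 / (496 · 24.82 · 1.4086) ≈ 0.070939
Gain = 20 log₁₀(0.070939) ≈ -22.98 dB
∠T = (89.54° + 89.42°) − (89.88° + 87.69° + 44.77°) = -43.38°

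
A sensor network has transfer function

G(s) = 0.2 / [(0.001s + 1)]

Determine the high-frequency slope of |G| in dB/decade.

Each pole contributes −20 dB/decade at high frequency; each zero contributes +20 dB/decade.
Net: 0 zero(s) − 1 pole(s) → -20 dB/decade.

-20 dB/decade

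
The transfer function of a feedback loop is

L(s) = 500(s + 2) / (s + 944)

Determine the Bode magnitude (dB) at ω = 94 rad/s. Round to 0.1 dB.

33.9 dB

At s = jω = j94:
zero (s+2): 2 + j94 → |·| = √(2²+94²) = √8840 ≈ 94.021, ∠ = arctan(94/2) ≈ 88.78°
pole (s+944): 944 + j94 → |·| = √(944²+94²) = √899972 ≈ 948.67, ∠ = arctan(94/944) ≈ 5.69°
|L| = 500 · 94.021 / 948.67 ≈ 49.554
Gain = 20 log₁₀(49.554) ≈ 33.90 dB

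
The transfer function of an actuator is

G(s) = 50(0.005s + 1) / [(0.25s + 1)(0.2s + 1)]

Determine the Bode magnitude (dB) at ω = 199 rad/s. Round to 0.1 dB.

-29.0 dB

At ω = 199 rad/s:
zero (1 + j199·0.005) = 1 + j0.995 → |·| ≈ 1.4107, ∠ ≈ 44.86°
pole (1 + j199·0.25) = 1 + j49.75 → |·| ≈ 49.76, ∠ ≈ 88.85°
pole (1 + j199·0.2) = 1 + j39.8 → |·| ≈ 39.813, ∠ ≈ 88.56°
|G| = 50 · 1.4107 / (49.76 · 39.813) ≈ 0.035604
Gain = 20 log₁₀(0.035604) ≈ -28.97 dB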